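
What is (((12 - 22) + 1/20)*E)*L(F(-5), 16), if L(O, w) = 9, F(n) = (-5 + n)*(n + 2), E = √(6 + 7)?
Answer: -1791*√13/20 ≈ -322.88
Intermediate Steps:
E = √13 ≈ 3.6056
F(n) = (-5 + n)*(2 + n)
(((12 - 22) + 1/20)*E)*L(F(-5), 16) = (((12 - 22) + 1/20)*√13)*9 = ((-10 + 1/20)*√13)*9 = -199*√13/20*9 = -1791*√13/20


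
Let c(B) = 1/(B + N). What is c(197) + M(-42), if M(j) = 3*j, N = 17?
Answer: -26963/214 ≈ -126.00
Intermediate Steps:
c(B) = 1/(17 + B) (c(B) = 1/(B + 17) = 1/(17 + B))
c(197) + M(-42) = 1/(17 + 197) + 3*(-42) = 1/214 - 126 = -26963/214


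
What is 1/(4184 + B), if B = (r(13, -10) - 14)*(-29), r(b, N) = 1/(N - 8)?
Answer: 18/82649 ≈ 0.00021779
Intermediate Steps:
r(b, N) = 1/(-8 + N)
B = 7337/18 (B = (1/(-8 - 10) - 14)*(-29) = (1/(-18) - 14)*(-29) = (-1/18 - 14)*(-29) = -253/18*(-29) = 7337/18 ≈ 407.61)
1/(4184 + B) = 1/(4184 + 7337/18) = 1/(82649/18) = 18/82649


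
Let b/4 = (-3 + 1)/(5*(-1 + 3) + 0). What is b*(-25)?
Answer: 20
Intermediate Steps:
b = -4/5 (b = 4*((-3 + 1)/(5*(-1 + 3) + 0)) = 4*(-2/(5*2 + 0)) = 4*(-2/(10 + 0)) = 4*(-2/10) = 4*(-2*1/10) = 4*(-1/5) = -4/5 ≈ -0.80000)
b*(-25) = -4/5*(-25) = 20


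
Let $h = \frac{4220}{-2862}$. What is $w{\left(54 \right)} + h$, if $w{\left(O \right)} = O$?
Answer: $\frac{75164}{1431} \approx 52.526$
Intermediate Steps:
$h = - \frac{2110}{1431}$ ($h = 4220 \left(- \frac{1}{2862}\right) = - \frac{2110}{1431} \approx -1.4745$)
$w{\left(54 \right)} + h = 54 - \frac{2110}{1431} = \frac{75164}{1431}$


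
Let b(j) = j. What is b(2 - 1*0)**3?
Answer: 8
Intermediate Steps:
b(2 - 1*0)**3 = (2 - 1*0)**3 = (2 + 0)**3 = 2**3 = 8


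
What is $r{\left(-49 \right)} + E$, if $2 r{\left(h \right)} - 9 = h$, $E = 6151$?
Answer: $6131$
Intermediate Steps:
$r{\left(h \right)} = \frac{9}{2} + \frac{h}{2}$
$r{\left(-49 \right)} + E = \left(\frac{9}{2} + \frac{1}{2} \left(-49\right)\right) + 6151 = \left(\frac{9}{2} - \frac{49}{2}\right) + 6151 = -20 + 6151 = 6131$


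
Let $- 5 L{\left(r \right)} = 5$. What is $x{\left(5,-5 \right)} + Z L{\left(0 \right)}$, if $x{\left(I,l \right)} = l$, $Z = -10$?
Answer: $5$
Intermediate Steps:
$L{\left(r \right)} = -1$ ($L{\left(r \right)} = \left(- \frac{1}{5}\right) 5 = -1$)
$x{\left(5,-5 \right)} + Z L{\left(0 \right)} = -5 - -10 = -5 + 10 = 5$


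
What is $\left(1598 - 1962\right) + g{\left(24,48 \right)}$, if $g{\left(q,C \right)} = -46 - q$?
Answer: $-434$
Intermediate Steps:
$\left(1598 - 1962\right) + g{\left(24,48 \right)} = \left(1598 - 1962\right) - 70 = -364 - 70 = -434$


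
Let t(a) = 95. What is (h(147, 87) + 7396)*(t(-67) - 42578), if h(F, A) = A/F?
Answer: -314229411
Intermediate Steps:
(h(147, 87) + 7396)*(t(-67) - 42578) = (87/147 + 7396)*(95 - 42578) = (87*(1/147) + 7396)*(-42483) = (29/49 + 7396)*(-42483) = (362433/49)*(-42483) = -314229411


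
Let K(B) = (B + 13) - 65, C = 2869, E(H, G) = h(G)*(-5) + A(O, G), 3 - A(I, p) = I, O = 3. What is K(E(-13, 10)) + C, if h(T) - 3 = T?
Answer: 2752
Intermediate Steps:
h(T) = 3 + T
A(I, p) = 3 - I
E(H, G) = -15 - 5*G (E(H, G) = (3 + G)*(-5) + (3 - 1*3) = (-15 - 5*G) + (3 - 3) = (-15 - 5*G) + 0 = -15 - 5*G)
K(B) = -52 + B (K(B) = (13 + B) - 65 = -52 + B)
K(E(-13, 10)) + C = (-52 + (-15 - 5*10)) + 2869 = (-52 + (-15 - 50)) + 2869 = (-52 - 65) + 2869 = -117 + 2869 = 2752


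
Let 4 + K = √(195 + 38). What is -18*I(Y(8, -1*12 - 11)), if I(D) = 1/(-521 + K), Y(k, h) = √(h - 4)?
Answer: 4725/137696 + 9*√233/137696 ≈ 0.035312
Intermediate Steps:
K = -4 + √233 (K = -4 + √(195 + 38) = -4 + √233 ≈ 11.264)
Y(k, h) = √(-4 + h)
I(D) = 1/(-525 + √233) (I(D) = 1/(-521 + (-4 + √233)) = 1/(-525 + √233))
-18*I(Y(8, -1*12 - 11)) = -18*(-525/275392 - √233/275392) = 4725/137696 + 9*√233/137696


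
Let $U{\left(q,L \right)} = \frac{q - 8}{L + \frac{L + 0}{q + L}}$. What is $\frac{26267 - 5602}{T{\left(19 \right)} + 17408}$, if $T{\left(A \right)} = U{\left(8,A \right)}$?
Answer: $\frac{20665}{17408} \approx 1.1871$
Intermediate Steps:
$U{\left(q,L \right)} = \frac{-8 + q}{L + \frac{L}{L + q}}$
$T{\left(A \right)} = 0$ ($T{\left(A \right)} = \frac{8^{2} - 8 A - 64 + A 8}{A \left(1 + A + 8\right)} = \frac{64 - 8 A - 64 + 8 A}{A \left(9 + A\right)} = \frac{1}{A} \frac{1}{9 + A} 0 = 0$)
$\frac{26267 - 5602}{T{\left(19 \right)} + 17408} = \frac{26267 - 5602}{0 + 17408} = \frac{20665}{17408}$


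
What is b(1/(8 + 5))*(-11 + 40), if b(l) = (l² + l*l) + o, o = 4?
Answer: 19662/169 ≈ 116.34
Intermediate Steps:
b(l) = 4 + 2*l² (b(l) = (l² + l*l) + 4 = (l² + l²) + 4 = 2*l² + 4 = 4 + 2*l²)
b(1/(8 + 5))*(-11 + 40) = (4 + 2*(1/(8 + 5))²)*(-11 + 40) = (4 + 2*(1/13)²)*29 = (4 + 2*(1/169))*29 = (4 + 2/169)*29 = (678/169)*29 = 19662/169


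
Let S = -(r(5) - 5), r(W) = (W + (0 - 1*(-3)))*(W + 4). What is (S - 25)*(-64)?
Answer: 5888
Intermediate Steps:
r(W) = (3 + W)*(4 + W) (r(W) = (W + (0 + 3))*(4 + W) = (W + 3)*(4 + W) = (3 + W)*(4 + W))
S = -67 (S = -((12 + 5² + 7*5) - 5) = -((12 + 25 + 35) - 5) = -(72 - 5) = -1*67 = -67)
(S - 25)*(-64) = (-67 - 25)*(-64) = -92*(-64) = 5888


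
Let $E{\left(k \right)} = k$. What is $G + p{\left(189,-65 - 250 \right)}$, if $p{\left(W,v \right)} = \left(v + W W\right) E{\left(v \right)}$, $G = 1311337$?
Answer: $-9841553$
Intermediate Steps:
$p{\left(W,v \right)} = v \left(v + W^{2}\right)$ ($p{\left(W,v \right)} = \left(v + W W\right) v = \left(v + W^{2}\right) v = v \left(v + W^{2}\right)$)
$G + p{\left(189,-65 - 250 \right)} = 1311337 + \left(-65 - 250\right) \left(\left(-65 - 250\right) + 189^{2}\right) = 1311337 + \left(-65 - 250\right) \left(\left(-65 - 250\right) + 35721\right) = 1311337 - 315 \left(-315 + 35721\right) = 1311337 - 11152890 = -9841553$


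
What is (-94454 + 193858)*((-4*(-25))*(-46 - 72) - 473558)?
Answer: -48246526632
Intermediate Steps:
(-94454 + 193858)*((-4*(-25))*(-46 - 72) - 473558) = 99404*(100*(-118) - 473558) = 99404*(-11800 - 473558) = 99404*(-485358) = -48246526632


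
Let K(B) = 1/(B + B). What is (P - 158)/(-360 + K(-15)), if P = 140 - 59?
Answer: 330/1543 ≈ 0.21387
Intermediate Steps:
P = 81
K(B) = 1/(2*B)
(P - 158)/(-360 + K(-15)) = (81 - 158)/(-360 + (½)/(-15)) = -77/(-360 + (½)*(-1/15)) = -77/(-360 - 1/30) = -77/(-10801/30) = -77*(-30/10801) = 330/1543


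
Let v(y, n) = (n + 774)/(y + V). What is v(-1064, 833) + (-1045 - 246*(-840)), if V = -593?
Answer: 340669308/1657 ≈ 2.0559e+5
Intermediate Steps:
v(y, n) = (774 + n)/(-593 + y) (v(y, n) = (n + 774)/(y - 593) = (774 + n)/(-593 + y))
v(-1064, 833) + (-1045 - 246*(-840)) = (774 + 833)/(-593 - 1064) + (-1045 - 246*(-840)) = 1607/(-1657) + (-1045 + 206640) = -1/1657*1607 + 205595 = -1607/1657 + 205595 = 340669308/1657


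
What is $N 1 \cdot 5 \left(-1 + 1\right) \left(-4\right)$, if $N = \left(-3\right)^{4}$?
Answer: $0$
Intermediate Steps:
$N = 81$
$N 1 \cdot 5 \left(-1 + 1\right) \left(-4\right) = 81 \cdot 1 \cdot 5 \left(-1 + 1\right) \left(-4\right) = 81 \cdot 5 \cdot 0 \left(-4\right) = 81 \cdot 5 \cdot 0 = 81 \cdot 0 = 0$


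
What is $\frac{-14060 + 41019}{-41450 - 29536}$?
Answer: $- \frac{26959}{70986} \approx -0.37978$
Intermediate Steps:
$\frac{-14060 + 41019}{-41450 - 29536} = \frac{26959}{-41450 - 29536} = \frac{26959}{-70986} = 26959 \left(- \frac{1}{70986}\right) = - \frac{26959}{70986}$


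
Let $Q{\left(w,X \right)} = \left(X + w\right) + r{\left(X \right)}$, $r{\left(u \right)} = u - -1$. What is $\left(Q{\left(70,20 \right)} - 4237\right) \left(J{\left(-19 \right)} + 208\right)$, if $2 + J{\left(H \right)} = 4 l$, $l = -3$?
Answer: $-800444$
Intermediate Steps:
$r{\left(u \right)} = 1 + u$ ($r{\left(u \right)} = u + 1 = 1 + u$)
$Q{\left(w,X \right)} = 1 + w + 2 X$ ($Q{\left(w,X \right)} = \left(X + w\right) + \left(1 + X\right) = 1 + w + 2 X$)
$J{\left(H \right)} = -14$ ($J{\left(H \right)} = -2 + 4 \left(-3\right) = -2 - 12 = -14$)
$\left(Q{\left(70,20 \right)} - 4237\right) \left(J{\left(-19 \right)} + 208\right) = \left(\left(1 + 70 + 2 \cdot 20\right) - 4237\right) \left(-14 + 208\right) = \left(\left(1 + 70 + 40\right) - 4237\right) 194 = \left(111 - 4237\right) 194 = \left(-4126\right) 194 = -800444$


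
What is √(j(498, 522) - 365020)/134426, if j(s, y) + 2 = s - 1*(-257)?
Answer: I*√364267/134426 ≈ 0.0044898*I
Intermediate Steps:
j(s, y) = 255 + s (j(s, y) = -2 + (s - 1*(-257)) = -2 + (s + 257) = -2 + (257 + s) = 255 + s)
√(j(498, 522) - 365020)/134426 = √((255 + 498) - 365020)/134426 = √(753 - 365020)*(1/134426) = √(-364267)*(1/134426) = (I*√364267)*(1/134426) = I*√364267/134426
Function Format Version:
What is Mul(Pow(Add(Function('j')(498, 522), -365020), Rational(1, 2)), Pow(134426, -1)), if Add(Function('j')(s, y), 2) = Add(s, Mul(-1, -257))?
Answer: Mul(Rational(1, 134426), I, Pow(364267, Rational(1, 2))) ≈ Mul(0.0044898, I)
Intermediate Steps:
Function('j')(s, y) = Add(255, s) (Function('j')(s, y) = Add(-2, Add(s, Mul(-1, -257))) = Add(-2, Add(s, 257)) = Add(-2, Add(257, s)) = Add(255, s))
Mul(Pow(Add(Function('j')(498, 522), -365020), Rational(1, 2)), Pow(134426, -1)) = Mul(Pow(Add(Add(255, 498), -365020), Rational(1, 2)), Pow(134426, -1)) = Mul(Pow(Add(753, -365020), Rational(1, 2)), Rational(1, 134426)) = Mul(Pow(-364267, Rational(1, 2)), Rational(1, 134426)) = Mul(Mul(I, Pow(364267, Rational(1, 2))), Rational(1, 134426)) = Mul(Rational(1, 134426), I, Pow(364267, Rational(1, 2)))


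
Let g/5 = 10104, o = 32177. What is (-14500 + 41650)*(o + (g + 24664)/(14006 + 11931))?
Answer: 612452659350/701 ≈ 8.7368e+8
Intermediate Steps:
g = 50520 (g = 5*10104 = 50520)
(-14500 + 41650)*(o + (g + 24664)/(14006 + 11931)) = (-14500 + 41650)*(32177 + (50520 + 24664)/(14006 + 11931)) = 27150*(32177 + 75184/25937) = 27150*(32177 + 75184*(1/25937)) = 27150*(32177 + 2032/701) = 27150*(22558109/701) = 612452659350/701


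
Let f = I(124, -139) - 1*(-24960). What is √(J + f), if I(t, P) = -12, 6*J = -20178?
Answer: √21585 ≈ 146.92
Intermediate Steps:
J = -3363 (J = (⅙)*(-20178) = -3363)
f = 24948 (f = -12 - 1*(-24960) = -12 + 24960 = 24948)
√(J + f) = √(-3363 + 24948) = √21585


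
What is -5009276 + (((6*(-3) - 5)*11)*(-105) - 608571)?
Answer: -5591282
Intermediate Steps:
-5009276 + (((6*(-3) - 5)*11)*(-105) - 608571) = -5009276 + (((-18 - 5)*11)*(-105) - 608571) = -5009276 + (-23*11*(-105) - 608571) = -5009276 + (-253*(-105) - 608571) = -5009276 + (26565 - 608571) = -5009276 - 582006 = -5591282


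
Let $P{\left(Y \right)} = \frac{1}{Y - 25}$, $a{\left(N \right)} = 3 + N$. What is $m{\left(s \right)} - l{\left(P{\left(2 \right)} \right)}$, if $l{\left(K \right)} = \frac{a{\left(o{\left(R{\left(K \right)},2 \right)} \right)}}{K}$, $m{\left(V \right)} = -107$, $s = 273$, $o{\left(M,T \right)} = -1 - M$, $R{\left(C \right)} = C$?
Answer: $-60$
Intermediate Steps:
$P{\left(Y \right)} = \frac{1}{-25 + Y}$
$l{\left(K \right)} = \frac{2 - K}{K}$ ($l{\left(K \right)} = \frac{3 - \left(1 + K\right)}{K} = \frac{2 - K}{K}$)
$m{\left(s \right)} - l{\left(P{\left(2 \right)} \right)} = -107 - \frac{2 - \frac{1}{-25 + 2}}{\frac{1}{-25 + 2}} = -107 - \frac{2 - \frac{1}{-23}}{\frac{1}{-23}} = -107 - \frac{2 - - \frac{1}{23}}{- \frac{1}{23}} = -107 - - 23 \left(2 + \frac{1}{23}\right) = -107 - \left(-23\right) \frac{47}{23} = -107 - -47 = -107 + 47 = -60$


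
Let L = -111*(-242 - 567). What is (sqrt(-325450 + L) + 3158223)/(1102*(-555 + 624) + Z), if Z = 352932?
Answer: 1052741/142990 + I*sqrt(235651)/428970 ≈ 7.3623 + 0.0011316*I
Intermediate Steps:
L = 89799 (L = -111*(-809) = 89799)
(sqrt(-325450 + L) + 3158223)/(1102*(-555 + 624) + Z) = (sqrt(-325450 + 89799) + 3158223)/(1102*(-555 + 624) + 352932) = (sqrt(-235651) + 3158223)/(1102*69 + 352932) = (I*sqrt(235651) + 3158223)/(76038 + 352932) = (3158223 + I*sqrt(235651))/428970 = (3158223 + I*sqrt(235651))*(1/428970) = 1052741/142990 + I*sqrt(235651)/428970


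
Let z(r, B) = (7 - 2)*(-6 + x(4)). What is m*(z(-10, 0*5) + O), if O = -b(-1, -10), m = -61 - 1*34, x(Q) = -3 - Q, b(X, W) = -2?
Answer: 5985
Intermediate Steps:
z(r, B) = -65 (z(r, B) = (7 - 2)*(-6 + (-3 - 1*4)) = 5*(-6 + (-3 - 4)) = 5*(-6 - 7) = 5*(-13) = -65)
m = -95 (m = -61 - 34 = -95)
O = 2 (O = -1*(-2) = 2)
m*(z(-10, 0*5) + O) = -95*(-65 + 2) = -95*(-63) = 5985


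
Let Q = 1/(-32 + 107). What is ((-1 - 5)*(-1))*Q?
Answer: 2/25 ≈ 0.080000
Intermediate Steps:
Q = 1/75 ≈ 0.013333
((-1 - 5)*(-1))*Q = ((-1 - 5)*(-1))*(1/75) = -6*(-1)*(1/75) = 6*(1/75) = 2/25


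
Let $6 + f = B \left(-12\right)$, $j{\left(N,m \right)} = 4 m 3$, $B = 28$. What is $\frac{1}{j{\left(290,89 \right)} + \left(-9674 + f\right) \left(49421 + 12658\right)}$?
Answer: $- \frac{1}{621782196} \approx -1.6083 \cdot 10^{-9}$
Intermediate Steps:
$j{\left(N,m \right)} = 12 m$
$f = -342$ ($f = -6 + 28 \left(-12\right) = -6 - 336 = -342$)
$\frac{1}{j{\left(290,89 \right)} + \left(-9674 + f\right) \left(49421 + 12658\right)} = \frac{1}{12 \cdot 89 + \left(-9674 - 342\right) \left(49421 + 12658\right)} = \frac{1}{1068 - 621783264} = \frac{1}{-621782196} = - \frac{1}{621782196}$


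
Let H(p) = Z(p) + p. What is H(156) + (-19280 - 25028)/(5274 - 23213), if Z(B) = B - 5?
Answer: 5551581/17939 ≈ 309.47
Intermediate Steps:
Z(B) = -5 + B
H(p) = -5 + 2*p (H(p) = (-5 + p) + p = -5 + 2*p)
H(156) + (-19280 - 25028)/(5274 - 23213) = (-5 + 2*156) + (-19280 - 25028)/(5274 - 23213) = (-5 + 312) - 44308/(-17939) = 307 - 44308*(-1/17939) = 307 + 44308/17939 = 5551581/17939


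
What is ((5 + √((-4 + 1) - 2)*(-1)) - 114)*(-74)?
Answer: 8066 + 74*I*√5 ≈ 8066.0 + 165.47*I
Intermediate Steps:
((5 + √((-4 + 1) - 2)*(-1)) - 114)*(-74) = ((5 + √(-3 - 2)*(-1)) - 114)*(-74) = ((5 + √(-5)*(-1)) - 114)*(-74) = ((5 + (I*√5)*(-1)) - 114)*(-74) = ((5 - I*√5) - 114)*(-74) = (-109 - I*√5)*(-74) = 8066 + 74*I*√5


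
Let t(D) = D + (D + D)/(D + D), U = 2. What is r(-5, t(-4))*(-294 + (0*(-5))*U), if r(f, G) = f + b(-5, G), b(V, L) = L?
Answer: 2352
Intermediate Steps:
t(D) = 1 + D (t(D) = D + (2*D)/((2*D)) = D + (2*D)*(1/(2*D)) = D + 1 = 1 + D)
r(f, G) = G + f (r(f, G) = f + G = G + f)
r(-5, t(-4))*(-294 + (0*(-5))*U) = ((1 - 4) - 5)*(-294 + (0*(-5))*2) = (-3 - 5)*(-294 + 0*2) = -8*(-294 + 0) = -8*(-294) = 2352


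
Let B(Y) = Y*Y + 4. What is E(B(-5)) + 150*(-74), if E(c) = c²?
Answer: -10259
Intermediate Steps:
B(Y) = 4 + Y² (B(Y) = Y² + 4 = 4 + Y²)
E(B(-5)) + 150*(-74) = (4 + (-5)²)² + 150*(-74) = (4 + 25)² - 11100 = 29² - 11100 = 841 - 11100 = -10259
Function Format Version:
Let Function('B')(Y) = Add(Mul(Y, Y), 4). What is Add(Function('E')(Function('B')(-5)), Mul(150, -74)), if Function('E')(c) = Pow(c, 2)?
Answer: -10259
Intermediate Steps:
Function('B')(Y) = Add(4, Pow(Y, 2)) (Function('B')(Y) = Add(Pow(Y, 2), 4) = Add(4, Pow(Y, 2)))
Add(Function('E')(Function('B')(-5)), Mul(150, -74)) = Add(Pow(Add(4, Pow(-5, 2)), 2), Mul(150, -74)) = Add(Pow(Add(4, 25), 2), -11100) = Add(Pow(29, 2), -11100) = Add(841, -11100) = -10259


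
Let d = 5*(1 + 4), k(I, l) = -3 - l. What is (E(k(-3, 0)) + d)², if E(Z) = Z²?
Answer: 1156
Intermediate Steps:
d = 25 (d = 5*5 = 25)
(E(k(-3, 0)) + d)² = ((-3 - 1*0)² + 25)² = ((-3 + 0)² + 25)² = ((-3)² + 25)² = (9 + 25)² = 34² = 1156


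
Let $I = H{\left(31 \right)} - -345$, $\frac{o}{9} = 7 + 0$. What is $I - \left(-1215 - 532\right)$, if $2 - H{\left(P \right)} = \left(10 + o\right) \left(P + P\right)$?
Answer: $-2432$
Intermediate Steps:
$o = 63$ ($o = 9 \left(7 + 0\right) = 9 \cdot 7 = 63$)
$H{\left(P \right)} = 2 - 146 P$ ($H{\left(P \right)} = 2 - \left(10 + 63\right) \left(P + P\right) = 2 - 73 \cdot 2 P = 2 - 146 P$)
$I = -4179$ ($I = \left(2 - 4526\right) - -345 = \left(2 - 4526\right) + 345 = -4524 + 345 = -4179$)
$I - \left(-1215 - 532\right) = -4179 - \left(-1215 - 532\right) = -4179 - -1747 = -4179 + 1747 = -2432$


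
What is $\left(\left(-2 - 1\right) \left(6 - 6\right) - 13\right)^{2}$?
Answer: $169$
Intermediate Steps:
$\left(\left(-2 - 1\right) \left(6 - 6\right) - 13\right)^{2} = \left(\left(-3\right) 0 - 13\right)^{2} = \left(0 - 13\right)^{2} = \left(-13\right)^{2} = 169$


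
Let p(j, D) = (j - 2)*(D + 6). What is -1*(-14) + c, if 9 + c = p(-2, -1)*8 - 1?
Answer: -156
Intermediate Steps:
p(j, D) = (-2 + j)*(6 + D)
c = -170 (c = -9 + ((-12 - 2*(-1) + 6*(-2) - 1*(-2))*8 - 1) = -9 + ((-12 + 2 - 12 + 2)*8 - 1) = -9 + (-20*8 - 1) = -9 + (-160 - 1) = -9 - 161 = -170)
-1*(-14) + c = -1*(-14) - 170 = 14 - 170 = -156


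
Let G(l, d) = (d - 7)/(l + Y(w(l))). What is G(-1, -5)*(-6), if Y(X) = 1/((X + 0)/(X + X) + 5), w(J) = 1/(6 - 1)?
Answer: -88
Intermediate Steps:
w(J) = 1/5
Y(X) = 2/11 (Y(X) = 1/(X/((2*X)) + 5) = 1/(X*(1/(2*X)) + 5) = 1/(1/2 + 5) = 1/(11/2) = 2/11)
G(l, d) = (-7 + d)/(2/11 + l) (G(l, d) = (d - 7)/(l + 2/11) = (-7 + d)/(2/11 + l))
G(-1, -5)*(-6) = (11*(-7 - 5)/(2 + 11*(-1)))*(-6) = (11*(-12)/(2 - 11))*(-6) = (11*(-12)/(-9))*(-6) = (11*(-1/9)*(-12))*(-6) = (44/3)*(-6) = -88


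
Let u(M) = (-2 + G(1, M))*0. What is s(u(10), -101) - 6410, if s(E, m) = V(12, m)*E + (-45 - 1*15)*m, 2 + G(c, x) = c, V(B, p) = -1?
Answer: -350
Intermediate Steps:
G(c, x) = -2 + c
u(M) = 0 (u(M) = (-2 + (-2 + 1))*0 = (-2 - 1)*0 = -3*0 = 0)
s(E, m) = -E - 60*m (s(E, m) = -E + (-45 - 1*15)*m = -E + (-45 - 15)*m = -E - 60*m)
s(u(10), -101) - 6410 = (-1*0 - 60*(-101)) - 6410 = (0 + 6060) - 6410 = 6060 - 6410 = -350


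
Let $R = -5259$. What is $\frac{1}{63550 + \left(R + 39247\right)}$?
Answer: $\frac{1}{97538} \approx 1.0252 \cdot 10^{-5}$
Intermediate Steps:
$\frac{1}{63550 + \left(R + 39247\right)} = \frac{1}{63550 + \left(-5259 + 39247\right)} = \frac{1}{63550 + 33988} = \frac{1}{97538}$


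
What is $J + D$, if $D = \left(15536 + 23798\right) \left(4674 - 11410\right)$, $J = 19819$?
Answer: $-264934005$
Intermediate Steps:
$D = -264953824$ ($D = 39334 \left(-6736\right) = -264953824$)
$J + D = 19819 - 264953824 = -264934005$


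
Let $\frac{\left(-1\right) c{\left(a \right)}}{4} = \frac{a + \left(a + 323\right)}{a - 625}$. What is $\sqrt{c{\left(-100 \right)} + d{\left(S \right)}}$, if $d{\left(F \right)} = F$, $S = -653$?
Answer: $\frac{i \sqrt{13715057}}{145} \approx 25.541 i$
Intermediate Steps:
$c{\left(a \right)} = - \frac{4 \left(323 + 2 a\right)}{-625 + a}$ ($c{\left(a \right)} = - 4 \frac{a + \left(a + 323\right)}{a - 625} = - 4 \frac{a + \left(323 + a\right)}{-625 + a} = - 4 \frac{323 + 2 a}{-625 + a} = - \frac{4 \left(323 + 2 a\right)}{-625 + a}$)
$\sqrt{c{\left(-100 \right)} + d{\left(S \right)}} = \sqrt{\frac{4 \left(-323 - -200\right)}{-625 - 100} - 653} = \sqrt{\frac{4 \left(-323 + 200\right)}{-725} - 653} = \sqrt{4 \left(- \frac{1}{725}\right) \left(-123\right) - 653} = \sqrt{\frac{492}{725} - 653} = \sqrt{- \frac{472933}{725}} = \frac{i \sqrt{13715057}}{145}$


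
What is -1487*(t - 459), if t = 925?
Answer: -692942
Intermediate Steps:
-1487*(t - 459) = -1487*(925 - 459) = -1487*466 = -692942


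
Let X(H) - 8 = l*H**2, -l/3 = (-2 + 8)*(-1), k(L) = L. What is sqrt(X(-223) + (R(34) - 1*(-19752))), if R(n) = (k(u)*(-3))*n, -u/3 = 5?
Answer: 2*sqrt(229103) ≈ 957.29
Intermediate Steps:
u = -15 (u = -3*5 = -15)
l = 18 (l = -3*(-2 + 8)*(-1) = -18*(-1) = -3*(-6) = 18)
X(H) = 8 + 18*H**2
R(n) = 45*n (R(n) = (-15*(-3))*n = 45*n)
sqrt(X(-223) + (R(34) - 1*(-19752))) = sqrt((8 + 18*(-223)**2) + (45*34 - 1*(-19752))) = sqrt((8 + 18*49729) + (1530 + 19752)) = sqrt((8 + 895122) + 21282) = sqrt(895130 + 21282) = sqrt(916412) = 2*sqrt(229103)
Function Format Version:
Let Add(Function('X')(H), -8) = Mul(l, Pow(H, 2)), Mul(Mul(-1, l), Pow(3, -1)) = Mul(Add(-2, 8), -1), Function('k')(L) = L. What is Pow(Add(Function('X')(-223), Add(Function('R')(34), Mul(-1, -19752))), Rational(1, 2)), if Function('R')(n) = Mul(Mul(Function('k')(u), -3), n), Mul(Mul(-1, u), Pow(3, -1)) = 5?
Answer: Mul(2, Pow(229103, Rational(1, 2))) ≈ 957.29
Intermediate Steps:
u = -15 (u = Mul(-3, 5) = -15)
l = 18 (l = Mul(-3, Mul(Add(-2, 8), -1)) = Mul(-3, Mul(6, -1)) = Mul(-3, -6) = 18)
Function('X')(H) = Add(8, Mul(18, Pow(H, 2)))
Function('R')(n) = Mul(45, n) (Function('R')(n) = Mul(Mul(-15, -3), n) = Mul(45, n))
Pow(Add(Function('X')(-223), Add(Function('R')(34), Mul(-1, -19752))), Rational(1, 2)) = Pow(Add(Add(8, Mul(18, Pow(-223, 2))), Add(Mul(45, 34), Mul(-1, -19752))), Rational(1, 2)) = Pow(Add(Add(8, Mul(18, 49729)), Add(1530, 19752)), Rational(1, 2)) = Pow(Add(Add(8, 895122), 21282), Rational(1, 2)) = Pow(Add(895130, 21282), Rational(1, 2)) = Pow(916412, Rational(1, 2)) = Mul(2, Pow(229103, Rational(1, 2)))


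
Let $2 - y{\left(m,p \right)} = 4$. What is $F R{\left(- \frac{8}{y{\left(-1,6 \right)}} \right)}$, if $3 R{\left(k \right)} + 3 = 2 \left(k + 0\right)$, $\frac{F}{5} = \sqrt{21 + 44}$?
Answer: $\frac{25 \sqrt{65}}{3} \approx 67.185$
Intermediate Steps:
$y{\left(m,p \right)} = -2$ ($y{\left(m,p \right)} = 2 - 4 = -2$)
$F = 5 \sqrt{65}$ ($F = 5 \sqrt{21 + 44} = 5 \sqrt{65} \approx 40.311$)
$R{\left(k \right)} = -1 + \frac{2 k}{3}$ ($R{\left(k \right)} = -1 + \frac{2 \left(k + 0\right)}{3} = -1 + \frac{2 k}{3}$)
$F R{\left(- \frac{8}{y{\left(-1,6 \right)}} \right)} = 5 \sqrt{65} \left(-1 + \frac{2 \left(- \frac{8}{-2}\right)}{3}\right) = 5 \sqrt{65} \left(-1 + \frac{2 \left(\left(-8\right) \left(- \frac{1}{2}\right)\right)}{3}\right) = 5 \sqrt{65} \left(-1 + \frac{2}{3} \cdot 4\right) = 5 \sqrt{65} \left(-1 + \frac{8}{3}\right) = 5 \sqrt{65} \cdot \frac{5}{3} = \frac{25 \sqrt{65}}{3}$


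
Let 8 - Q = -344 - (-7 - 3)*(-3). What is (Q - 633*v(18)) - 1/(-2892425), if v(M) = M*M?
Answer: -592108321749/2892425 ≈ -2.0471e+5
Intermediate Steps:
v(M) = M²
Q = 382 (Q = 8 - (-344 - (-7 - 3)*(-3)) = 8 - (-344 - (-10)*(-3)) = 8 - (-344 - 1*30) = 8 - (-344 - 30) = 8 - 1*(-374) = 8 + 374 = 382)
(Q - 633*v(18)) - 1/(-2892425) = (382 - 633*18²) - 1/(-2892425) = (382 - 633*324) - 1*(-1/2892425) = (382 - 205092) + 1/2892425 = -204710 + 1/2892425 = -592108321749/2892425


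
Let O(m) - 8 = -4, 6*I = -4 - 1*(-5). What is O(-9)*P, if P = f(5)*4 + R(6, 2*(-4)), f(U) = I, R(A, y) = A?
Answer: 80/3 ≈ 26.667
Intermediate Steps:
I = ⅙ (I = (-4 - 1*(-5))/6 = (-4 + 5)/6 = (⅙)*1 = ⅙ ≈ 0.16667)
O(m) = 4 (O(m) = 8 - 4 = 4)
f(U) = ⅙
P = 20/3 (P = (⅙)*4 + 6 = ⅔ + 6 = 20/3 ≈ 6.6667)
O(-9)*P = 4*(20/3) = 80/3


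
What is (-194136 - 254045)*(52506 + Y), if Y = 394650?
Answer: -200406823236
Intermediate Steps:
(-194136 - 254045)*(52506 + Y) = (-194136 - 254045)*(52506 + 394650) = -448181*447156 = -200406823236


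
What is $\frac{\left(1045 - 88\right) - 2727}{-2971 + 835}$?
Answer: $\frac{295}{356} \approx 0.82865$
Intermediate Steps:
$\frac{\left(1045 - 88\right) - 2727}{-2971 + 835} = \frac{957 - 2727}{-2136} = \left(-1770\right) \left(- \frac{1}{2136}\right) = \frac{295}{356}$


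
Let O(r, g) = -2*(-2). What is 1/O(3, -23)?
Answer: ¼ ≈ 0.25000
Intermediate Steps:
O(r, g) = 4
1/O(3, -23) = 1/4 = ¼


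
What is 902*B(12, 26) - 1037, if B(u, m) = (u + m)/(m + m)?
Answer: -4912/13 ≈ -377.85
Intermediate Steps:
B(u, m) = (m + u)/(2*m) (B(u, m) = (m + u)/((2*m)) = (m + u)*(1/(2*m)) = (m + u)/(2*m))
902*B(12, 26) - 1037 = 902*((1/2)*(26 + 12)/26) - 1037 = 902*((1/2)*(1/26)*38) - 1037 = 902*(19/26) - 1037 = 8569/13 - 1037 = -4912/13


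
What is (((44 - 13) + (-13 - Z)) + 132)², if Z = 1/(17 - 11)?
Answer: 808201/36 ≈ 22450.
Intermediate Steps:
Z = ⅙ (Z = 1/6 = ⅙ ≈ 0.16667)
(((44 - 13) + (-13 - Z)) + 132)² = (((44 - 13) + (-13 - 1*⅙)) + 132)² = ((31 + (-13 - ⅙)) + 132)² = ((31 - 79/6) + 132)² = (107/6 + 132)² = (899/6)² = 808201/36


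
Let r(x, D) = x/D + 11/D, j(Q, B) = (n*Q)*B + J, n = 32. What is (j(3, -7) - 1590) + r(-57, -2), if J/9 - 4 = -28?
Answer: -2455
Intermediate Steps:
J = -216 (J = 36 + 9*(-28) = 36 - 252 = -216)
j(Q, B) = -216 + 32*B*Q (j(Q, B) = (32*Q)*B - 216 = 32*B*Q - 216 = -216 + 32*B*Q)
r(x, D) = 11/D + x/D
(j(3, -7) - 1590) + r(-57, -2) = ((-216 + 32*(-7)*3) - 1590) + (11 - 57)/(-2) = ((-216 - 672) - 1590) - ½*(-46) = (-888 - 1590) + 23 = -2478 + 23 = -2455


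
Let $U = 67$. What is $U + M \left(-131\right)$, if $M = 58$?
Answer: $-7531$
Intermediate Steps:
$U + M \left(-131\right) = 67 + 58 \left(-131\right) = 67 - 7598 = -7531$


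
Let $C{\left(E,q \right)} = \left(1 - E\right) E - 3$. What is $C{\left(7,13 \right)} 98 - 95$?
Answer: $-4505$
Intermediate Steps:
$C{\left(E,q \right)} = -3 + E \left(1 - E\right)$ ($C{\left(E,q \right)} = E \left(1 - E\right) - 3 = -3 + E \left(1 - E\right)$)
$C{\left(7,13 \right)} 98 - 95 = \left(-3 + 7 - 7^{2}\right) 98 - 95 = \left(-3 + 7 - 49\right) 98 - 95 = \left(-45\right) 98 - 95 = -4410 - 95 = -4505$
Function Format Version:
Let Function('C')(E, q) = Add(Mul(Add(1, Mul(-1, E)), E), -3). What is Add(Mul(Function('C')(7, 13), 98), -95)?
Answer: -4505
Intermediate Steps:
Function('C')(E, q) = Add(-3, Mul(E, Add(1, Mul(-1, E)))) (Function('C')(E, q) = Add(Mul(E, Add(1, Mul(-1, E))), -3) = Add(-3, Mul(E, Add(1, Mul(-1, E)))))
Add(Mul(Function('C')(7, 13), 98), -95) = Add(Mul(Add(-3, 7, Mul(-1, Pow(7, 2))), 98), -95) = Add(Mul(Add(-3, 7, Mul(-1, 49)), 98), -95) = Add(Mul(Add(-3, 7, -49), 98), -95) = Add(Mul(-45, 98), -95) = Add(-4410, -95) = -4505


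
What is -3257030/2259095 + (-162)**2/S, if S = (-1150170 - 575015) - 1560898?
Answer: -717477240178/494904911659 ≈ -1.4497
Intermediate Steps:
S = -3286083 (S = -1725185 - 1560898 = -3286083)
-3257030/2259095 + (-162)**2/S = -3257030/2259095 + (-162)**2/(-3286083) = -3257030*1/2259095 + 26244*(-1/3286083) = -651406/451819 - 8748/1095361 = -717477240178/494904911659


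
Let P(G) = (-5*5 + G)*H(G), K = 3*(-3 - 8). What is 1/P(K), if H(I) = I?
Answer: 1/1914 ≈ 0.00052247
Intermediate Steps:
K = -33 (K = 3*(-11) = -33)
P(G) = G*(-25 + G) (P(G) = (-5*5 + G)*G = (-25 + G)*G = G*(-25 + G))
1/P(K) = 1/(-33*(-25 - 33)) = 1/(-33*(-58)) = 1/1914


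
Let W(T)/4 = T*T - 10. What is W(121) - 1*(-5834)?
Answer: 64358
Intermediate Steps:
W(T) = -40 + 4*T**2 (W(T) = 4*(T*T - 10) = 4*(T**2 - 10) = 4*(-10 + T**2) = -40 + 4*T**2)
W(121) - 1*(-5834) = (-40 + 4*121**2) - 1*(-5834) = (-40 + 4*14641) + 5834 = (-40 + 58564) + 5834 = 58524 + 5834 = 64358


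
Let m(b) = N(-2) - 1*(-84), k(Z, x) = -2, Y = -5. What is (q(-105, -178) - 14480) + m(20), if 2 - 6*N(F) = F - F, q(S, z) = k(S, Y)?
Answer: -43193/3 ≈ -14398.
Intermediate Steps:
q(S, z) = -2
N(F) = ⅓ (N(F) = ⅓ - (F - F)/6 = ⅓ - ⅙*0 = ⅓ + 0 = ⅓)
m(b) = 253/3 (m(b) = ⅓ - 1*(-84) = ⅓ + 84 = 253/3)
(q(-105, -178) - 14480) + m(20) = (-2 - 14480) + 253/3 = -14482 + 253/3 = -43193/3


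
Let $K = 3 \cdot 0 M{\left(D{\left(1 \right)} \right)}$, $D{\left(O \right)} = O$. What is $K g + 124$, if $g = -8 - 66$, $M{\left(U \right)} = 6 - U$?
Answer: $124$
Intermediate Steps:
$g = -74$ ($g = -8 - 66 = -74$)
$K = 0$ ($K = 3 \cdot 0 \left(6 - 1\right) = 0 \left(6 - 1\right) = 0 \cdot 5 = 0$)
$K g + 124 = 0 \left(-74\right) + 124 = 0 + 124 = 124$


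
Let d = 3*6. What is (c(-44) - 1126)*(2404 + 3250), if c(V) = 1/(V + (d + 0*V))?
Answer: -82766079/13 ≈ -6.3666e+6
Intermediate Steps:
d = 18
c(V) = 1/(18 + V) (c(V) = 1/(V + (18 + 0*V)) = 1/(V + (18 + 0)) = 1/(V + 18) = 1/(18 + V))
(c(-44) - 1126)*(2404 + 3250) = (1/(18 - 44) - 1126)*(2404 + 3250) = (1/(-26) - 1126)*5654 = (-1/26 - 1126)*5654 = -29277/26*5654 = -82766079/13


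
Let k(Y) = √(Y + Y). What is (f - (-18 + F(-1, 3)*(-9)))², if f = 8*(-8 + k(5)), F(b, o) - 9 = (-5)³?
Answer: 1188740 - 17440*√10 ≈ 1.1336e+6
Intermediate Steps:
F(b, o) = -116 (F(b, o) = 9 + (-5)³ = 9 - 125 = -116)
k(Y) = √2*√Y (k(Y) = √(2*Y) = √2*√Y)
f = -64 + 8*√10 (f = 8*(-8 + √2*√5) = 8*(-8 + √10) = -64 + 8*√10 ≈ -38.702)
(f - (-18 + F(-1, 3)*(-9)))² = ((-64 + 8*√10) - (-18 - 116*(-9)))² = ((-64 + 8*√10) - (-18 + 1044))² = ((-64 + 8*√10) - 1*1026)² = ((-64 + 8*√10) - 1026)² = (-1090 + 8*√10)²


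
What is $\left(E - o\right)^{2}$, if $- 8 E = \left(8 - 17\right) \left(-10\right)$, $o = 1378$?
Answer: $\frac{30880249}{16} \approx 1.93 \cdot 10^{6}$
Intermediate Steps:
$E = - \frac{45}{4}$ ($E = - \frac{\left(8 - 17\right) \left(-10\right)}{8} = - \frac{\left(-9\right) \left(-10\right)}{8} = \left(- \frac{1}{8}\right) 90 = - \frac{45}{4} \approx -11.25$)
$\left(E - o\right)^{2} = \left(- \frac{45}{4} - 1378\right)^{2} = \left(- \frac{5557}{4}\right)^{2} = \frac{30880249}{16}$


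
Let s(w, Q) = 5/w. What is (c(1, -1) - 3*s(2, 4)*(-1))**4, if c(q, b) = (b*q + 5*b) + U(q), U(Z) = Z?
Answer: 625/16 ≈ 39.063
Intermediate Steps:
c(q, b) = q + 5*b + b*q (c(q, b) = (b*q + 5*b) + q = (5*b + b*q) + q = q + 5*b + b*q)
(c(1, -1) - 3*s(2, 4)*(-1))**4 = ((1 + 5*(-1) - 1*1) - 3*(5/2)*(-1))**4 = ((1 - 5 - 1) - 3*(5*(1/2))*(-1))**4 = (-5 - 3*(5/2)*(-1))**4 = (-5 - 15*(-1)/2)**4 = (-5 - 1*(-15/2))**4 = (-5 + 15/2)**4 = (5/2)**4 = 625/16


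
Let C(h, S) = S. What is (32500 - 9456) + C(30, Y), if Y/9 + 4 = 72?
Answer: 23656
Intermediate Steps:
Y = 612 (Y = -36 + 9*72 = -36 + 648 = 612)
(32500 - 9456) + C(30, Y) = (32500 - 9456) + 612 = 23044 + 612 = 23656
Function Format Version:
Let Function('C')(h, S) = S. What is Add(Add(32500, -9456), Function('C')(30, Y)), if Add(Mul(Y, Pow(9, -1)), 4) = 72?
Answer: 23656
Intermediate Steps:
Y = 612 (Y = Add(-36, Mul(9, 72)) = Add(-36, 648) = 612)
Add(Add(32500, -9456), Function('C')(30, Y)) = Add(Add(32500, -9456), 612) = Add(23044, 612) = 23656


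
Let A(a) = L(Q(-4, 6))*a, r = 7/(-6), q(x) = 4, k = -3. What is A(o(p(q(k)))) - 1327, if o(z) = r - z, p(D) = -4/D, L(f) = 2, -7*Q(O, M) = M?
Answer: -3982/3 ≈ -1327.3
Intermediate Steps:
Q(O, M) = -M/7
r = -7/6 (r = 7*(-1/6) = -7/6 ≈ -1.1667)
o(z) = -7/6 - z
A(a) = 2*a
A(o(p(q(k)))) - 1327 = 2*(-7/6 - (-4)/4) - 1327 = 2*(-7/6 - 1*(-1)) - 1327 = 2*(-7/6 + 1) - 1327 = 2*(-1/6) - 1327 = -1/3 - 1327 = -3982/3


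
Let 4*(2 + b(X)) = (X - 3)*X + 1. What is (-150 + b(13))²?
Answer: 227529/16 ≈ 14221.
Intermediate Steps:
b(X) = -7/4 + X*(-3 + X)/4 (b(X) = -2 + ((X - 3)*X + 1)/4 = -2 + ((-3 + X)*X + 1)/4 = -2 + (X*(-3 + X) + 1)/4 = -2 + (1 + X*(-3 + X))/4 = -2 + (¼ + X*(-3 + X)/4) = -7/4 + X*(-3 + X)/4)
(-150 + b(13))² = (-150 + (-7/4 - ¾*13 + (¼)*13²))² = (-150 + (-7/4 - 39/4 + (¼)*169))² = (-150 + (-7/4 - 39/4 + 169/4))² = (-150 + 123/4)² = (-477/4)² = 227529/16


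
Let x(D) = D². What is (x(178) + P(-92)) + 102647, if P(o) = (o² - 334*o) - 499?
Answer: 173024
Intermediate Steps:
P(o) = -499 + o² - 334*o
(x(178) + P(-92)) + 102647 = (178² + (-499 + (-92)² - 334*(-92))) + 102647 = (31684 + (-499 + 8464 + 30728)) + 102647 = (31684 + 38693) + 102647 = 70377 + 102647 = 173024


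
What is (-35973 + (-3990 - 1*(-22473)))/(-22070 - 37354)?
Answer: 2915/9904 ≈ 0.29433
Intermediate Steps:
(-35973 + (-3990 - 1*(-22473)))/(-22070 - 37354) = (-35973 + (-3990 + 22473))/(-59424) = (-35973 + 18483)*(-1/59424) = -17490*(-1/59424) = 2915/9904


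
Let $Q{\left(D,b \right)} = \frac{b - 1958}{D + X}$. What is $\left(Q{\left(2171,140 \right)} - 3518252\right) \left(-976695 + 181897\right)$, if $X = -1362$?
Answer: $\frac{2262207864297428}{809} \approx 2.7963 \cdot 10^{12}$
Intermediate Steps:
$Q{\left(D,b \right)} = \frac{-1958 + b}{-1362 + D}$ ($Q{\left(D,b \right)} = \frac{b - 1958}{D - 1362} = \frac{-1958 + b}{-1362 + D}$)
$\left(Q{\left(2171,140 \right)} - 3518252\right) \left(-976695 + 181897\right) = \left(\frac{-1958 + 140}{-1362 + 2171} - 3518252\right) \left(-976695 + 181897\right) = \left(\frac{1}{809} \left(-1818\right) - 3518252\right) \left(-794798\right) = \left(- \frac{1818}{809} - 3518252\right) \left(-794798\right) = \left(- \frac{2846267686}{809}\right) \left(-794798\right) = \frac{2262207864297428}{809}$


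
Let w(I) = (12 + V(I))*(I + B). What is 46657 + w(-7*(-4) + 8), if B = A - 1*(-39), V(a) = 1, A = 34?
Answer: 48074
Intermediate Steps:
B = 73 (B = 34 - 1*(-39) = 34 + 39 = 73)
w(I) = 949 + 13*I (w(I) = (12 + 1)*(I + 73) = 13*(73 + I) = 949 + 13*I)
46657 + w(-7*(-4) + 8) = 46657 + (949 + 13*(-7*(-4) + 8)) = 46657 + (949 + 13*(28 + 8)) = 46657 + (949 + 13*36) = 46657 + (949 + 468) = 46657 + 1417 = 48074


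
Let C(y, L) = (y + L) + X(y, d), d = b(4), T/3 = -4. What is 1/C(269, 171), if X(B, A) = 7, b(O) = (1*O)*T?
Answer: 1/447 ≈ 0.0022371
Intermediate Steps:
T = -12 (T = 3*(-4) = -12)
b(O) = -12*O (b(O) = (1*O)*(-12) = O*(-12) = -12*O)
d = -48 (d = -12*4 = -48)
C(y, L) = 7 + L + y (C(y, L) = (y + L) + 7 = (L + y) + 7 = 7 + L + y)
1/C(269, 171) = 1/(7 + 171 + 269) = 1/447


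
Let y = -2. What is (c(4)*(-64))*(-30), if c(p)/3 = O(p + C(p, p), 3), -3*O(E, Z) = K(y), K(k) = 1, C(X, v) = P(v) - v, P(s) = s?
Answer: -1920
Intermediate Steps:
C(X, v) = 0 (C(X, v) = v - v = 0)
O(E, Z) = -⅓ (O(E, Z) = -⅓*1 = -⅓)
c(p) = -1 (c(p) = 3*(-⅓) = -1)
(c(4)*(-64))*(-30) = -1*(-64)*(-30) = 64*(-30) = -1920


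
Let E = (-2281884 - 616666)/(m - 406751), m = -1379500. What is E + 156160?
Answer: 278943854710/1786251 ≈ 1.5616e+5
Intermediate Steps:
E = 2898550/1786251 (E = (-2281884 - 616666)/(-1379500 - 406751) = -2898550/(-1786251) = -2898550*(-1/1786251) = 2898550/1786251 ≈ 1.6227)
E + 156160 = 2898550/1786251 + 156160 = 278943854710/1786251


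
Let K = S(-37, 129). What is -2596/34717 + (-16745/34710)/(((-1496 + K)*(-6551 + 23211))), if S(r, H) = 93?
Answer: -24778380874831/331367983925160 ≈ -0.074776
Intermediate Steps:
K = 93
-2596/34717 + (-16745/34710)/(((-1496 + K)*(-6551 + 23211))) = -2596/34717 + (-16745/34710)/(((-1496 + 93)*(-6551 + 23211))) = -2596*1/34717 + (-16745*1/34710)/((-1403*16660)) = -2596/34717 - 3349/6942/(-23373980) = -2596/34717 - 3349/6942*(-1/23373980) = -2596/34717 + 197/9544833480 = -24778380874831/331367983925160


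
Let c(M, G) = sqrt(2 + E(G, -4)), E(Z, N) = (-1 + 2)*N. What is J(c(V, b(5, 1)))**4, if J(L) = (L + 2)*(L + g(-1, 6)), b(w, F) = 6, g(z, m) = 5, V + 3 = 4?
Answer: (8 + 7*I*sqrt(2))**4 ≈ -23932.0 - 10771.0*I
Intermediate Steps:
V = 1 (V = -3 + 4 = 1)
E(Z, N) = N (E(Z, N) = 1*N = N)
c(M, G) = I*sqrt(2) (c(M, G) = sqrt(2 - 4) = sqrt(-2) = I*sqrt(2))
J(L) = (2 + L)*(5 + L) (J(L) = (L + 2)*(L + 5) = (2 + L)*(5 + L))
J(c(V, b(5, 1)))**4 = (10 + (I*sqrt(2))**2 + 7*(I*sqrt(2)))**4 = (10 - 2 + 7*I*sqrt(2))**4 = (8 + 7*I*sqrt(2))**4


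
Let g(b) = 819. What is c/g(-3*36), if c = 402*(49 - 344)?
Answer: -39530/273 ≈ -144.80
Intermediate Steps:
c = -118590 (c = 402*(-295) = -118590)
c/g(-3*36) = -118590/819 = -118590*1/819 = -39530/273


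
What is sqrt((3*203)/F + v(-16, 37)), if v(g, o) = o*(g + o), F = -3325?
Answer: 2*sqrt(1752693)/95 ≈ 27.871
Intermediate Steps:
sqrt((3*203)/F + v(-16, 37)) = sqrt((3*203)/(-3325) + 37*(-16 + 37)) = sqrt(609*(-1/3325) + 37*21) = sqrt(-87/475 + 777) = sqrt(368988/475) = 2*sqrt(1752693)/95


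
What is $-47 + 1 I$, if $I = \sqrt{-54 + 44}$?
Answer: $-47 + i \sqrt{10} \approx -47.0 + 3.1623 i$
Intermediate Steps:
$I = i \sqrt{10}$ ($I = \sqrt{-10} = i \sqrt{10} \approx 3.1623 i$)
$-47 + 1 I = -47 + 1 i \sqrt{10} = -47 + i \sqrt{10}$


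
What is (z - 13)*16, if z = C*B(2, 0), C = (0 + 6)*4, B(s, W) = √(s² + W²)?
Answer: 560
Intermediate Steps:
B(s, W) = √(W² + s²)
C = 24 (C = 6*4 = 24)
z = 48 (z = 24*√(0² + 2²) = 24*√(0 + 4) = 24*√4 = 24*2 = 48)
(z - 13)*16 = (48 - 13)*16 = 35*16 = 560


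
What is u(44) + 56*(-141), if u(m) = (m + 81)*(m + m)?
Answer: 3104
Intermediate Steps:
u(m) = 2*m*(81 + m) (u(m) = (81 + m)*(2*m) = 2*m*(81 + m))
u(44) + 56*(-141) = 2*44*(81 + 44) + 56*(-141) = 2*44*125 - 7896 = 11000 - 7896 = 3104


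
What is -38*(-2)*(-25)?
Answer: -1900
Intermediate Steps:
-38*(-2)*(-25) = 76*(-25) = -1900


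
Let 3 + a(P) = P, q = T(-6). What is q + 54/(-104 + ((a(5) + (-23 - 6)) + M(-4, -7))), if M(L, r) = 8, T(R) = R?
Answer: -264/41 ≈ -6.4390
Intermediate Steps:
q = -6
a(P) = -3 + P
q + 54/(-104 + ((a(5) + (-23 - 6)) + M(-4, -7))) = -6 + 54/(-104 + (((-3 + 5) + (-23 - 6)) + 8)) = -6 + 54/(-104 + ((2 - 29) + 8)) = -6 + 54/(-104 + (-27 + 8)) = -6 + 54/(-104 - 19) = -6 + 54/(-123) = -6 - 1/123*54 = -6 - 18/41 = -264/41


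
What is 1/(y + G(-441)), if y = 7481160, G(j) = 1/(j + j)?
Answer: 882/6598383119 ≈ 1.3367e-7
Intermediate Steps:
G(j) = 1/(2*j)
1/(y + G(-441)) = 1/(7481160 + (1/2)/(-441)) = 1/(7481160 + (1/2)*(-1/441)) = 1/(7481160 - 1/882) = 1/(6598383119/882) = 882/6598383119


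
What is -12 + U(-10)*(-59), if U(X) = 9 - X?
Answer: -1133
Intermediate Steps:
-12 + U(-10)*(-59) = -12 + (9 - 1*(-10))*(-59) = -12 + (9 + 10)*(-59) = -12 + 19*(-59) = -12 - 1121 = -1133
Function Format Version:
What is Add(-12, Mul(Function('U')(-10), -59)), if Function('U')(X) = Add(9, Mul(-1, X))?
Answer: -1133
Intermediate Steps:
Add(-12, Mul(Function('U')(-10), -59)) = Add(-12, Mul(Add(9, Mul(-1, -10)), -59)) = Add(-12, Mul(Add(9, 10), -59)) = Add(-12, Mul(19, -59)) = Add(-12, -1121) = -1133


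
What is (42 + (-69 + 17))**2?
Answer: 100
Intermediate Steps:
(42 + (-69 + 17))**2 = (42 - 52)**2 = (-10)**2 = 100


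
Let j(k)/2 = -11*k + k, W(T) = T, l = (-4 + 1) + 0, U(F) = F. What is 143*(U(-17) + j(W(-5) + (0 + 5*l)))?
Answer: 54769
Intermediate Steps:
l = -3 (l = -3 + 0 = -3)
j(k) = -20*k (j(k) = 2*(-11*k + k) = 2*(-10*k) = -20*k)
143*(U(-17) + j(W(-5) + (0 + 5*l))) = 143*(-17 - 20*(-5 + (0 + 5*(-3)))) = 143*(-17 - 20*(-5 + (0 - 15))) = 143*(-17 - 20*(-5 - 15)) = 143*(-17 - 20*(-20)) = 143*(-17 + 400) = 143*383 = 54769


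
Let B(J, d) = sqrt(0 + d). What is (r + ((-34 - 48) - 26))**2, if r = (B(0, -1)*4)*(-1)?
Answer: 11648 + 864*I ≈ 11648.0 + 864.0*I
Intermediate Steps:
B(J, d) = sqrt(d)
r = -4*I (r = (sqrt(-1)*4)*(-1) = (I*4)*(-1) = (4*I)*(-1) = -4*I ≈ -4.0*I)
(r + ((-34 - 48) - 26))**2 = (-4*I + ((-34 - 48) - 26))**2 = (-4*I + (-82 - 26))**2 = (-4*I - 108)**2 = (-108 - 4*I)**2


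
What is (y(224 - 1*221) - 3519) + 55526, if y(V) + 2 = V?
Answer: 52008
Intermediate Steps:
y(V) = -2 + V
(y(224 - 1*221) - 3519) + 55526 = ((-2 + (224 - 1*221)) - 3519) + 55526 = ((-2 + (224 - 221)) - 3519) + 55526 = ((-2 + 3) - 3519) + 55526 = (1 - 3519) + 55526 = -3518 + 55526 = 52008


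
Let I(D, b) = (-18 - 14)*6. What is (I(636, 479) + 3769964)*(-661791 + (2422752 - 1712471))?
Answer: 182796244280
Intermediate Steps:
I(D, b) = -192 (I(D, b) = -32*6 = -192)
(I(636, 479) + 3769964)*(-661791 + (2422752 - 1712471)) = (-192 + 3769964)*(-661791 + (2422752 - 1712471)) = 3769772*(-661791 + 710281) = 3769772*48490 = 182796244280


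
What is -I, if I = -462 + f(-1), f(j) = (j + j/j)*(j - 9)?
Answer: 462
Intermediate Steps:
f(j) = (1 + j)*(-9 + j) (f(j) = (j + 1)*(-9 + j) = (1 + j)*(-9 + j))
I = -462 (I = -462 + (-9 + (-1)² - 8*(-1)) = -462 + (-9 + 1 + 8) = -462 + 0 = -462)
-I = -1*(-462) = 462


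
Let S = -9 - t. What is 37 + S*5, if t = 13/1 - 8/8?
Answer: -68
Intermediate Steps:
t = 12 (t = 13*1 - 8*⅛ = 13 - 1 = 12)
S = -21 (S = -9 - 1*12 = -9 - 12 = -21)
37 + S*5 = 37 - 21*5 = 37 - 105 = -68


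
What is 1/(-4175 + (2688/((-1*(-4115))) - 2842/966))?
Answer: -283935/1186078498 ≈ -0.00023939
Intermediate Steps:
1/(-4175 + (2688/((-1*(-4115))) - 2842/966)) = 1/(-4175 + (2688/4115 - 2842*1/966)) = 1/(-4175 + (2688*(1/4115) - 203/69)) = 1/(-4175 + (2688/4115 - 203/69)) = 1/(-4175 - 649873/283935) = 1/(-1186078498/283935) = -283935/1186078498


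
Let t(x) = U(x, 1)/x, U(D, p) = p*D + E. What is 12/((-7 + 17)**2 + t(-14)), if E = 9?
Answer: 168/1405 ≈ 0.11957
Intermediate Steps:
U(D, p) = 9 + D*p (U(D, p) = p*D + 9 = D*p + 9 = 9 + D*p)
t(x) = (9 + x)/x (t(x) = (9 + x*1)/x = (9 + x)/x)
12/((-7 + 17)**2 + t(-14)) = 12/((-7 + 17)**2 + (9 - 14)/(-14)) = 12/(10**2 - 1/14*(-5)) = 12/(100 + 5/14) = 12/(1405/14) = (14/1405)*12 = 168/1405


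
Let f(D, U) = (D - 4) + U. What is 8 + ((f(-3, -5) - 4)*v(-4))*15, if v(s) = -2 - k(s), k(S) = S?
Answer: -472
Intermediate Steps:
f(D, U) = -4 + D + U (f(D, U) = (-4 + D) + U = -4 + D + U)
v(s) = -2 - s
8 + ((f(-3, -5) - 4)*v(-4))*15 = 8 + (((-4 - 3 - 5) - 4)*(-2 - 1*(-4)))*15 = 8 + ((-12 - 4)*(-2 + 4))*15 = 8 - 16*2*15 = 8 - 32*15 = 8 - 480 = -472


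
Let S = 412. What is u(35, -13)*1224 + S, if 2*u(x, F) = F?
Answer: -7544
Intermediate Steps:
u(x, F) = F/2
u(35, -13)*1224 + S = ((½)*(-13))*1224 + 412 = -13/2*1224 + 412 = -7956 + 412 = -7544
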